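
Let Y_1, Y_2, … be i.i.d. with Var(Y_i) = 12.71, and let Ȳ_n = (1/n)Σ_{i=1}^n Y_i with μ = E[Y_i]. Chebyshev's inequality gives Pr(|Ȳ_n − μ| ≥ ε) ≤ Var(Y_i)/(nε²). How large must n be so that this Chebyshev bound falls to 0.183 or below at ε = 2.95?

8

Require 12.71/(n·2.95²) ≤ 0.183, i.e. n ≥ 12.71/(0.183·2.95²) = 7.981.
The smallest integer n is 8.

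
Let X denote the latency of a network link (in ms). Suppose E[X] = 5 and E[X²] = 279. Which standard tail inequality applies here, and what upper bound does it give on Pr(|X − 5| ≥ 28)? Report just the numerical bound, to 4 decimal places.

The first two moments determine the variance, so Chebyshev's inequality is the sharpest standard bound available.
Var(X) = E[X²] − (E[X])² = 279 − 25 = 254.
Chebyshev's inequality: Pr(|X − μ| ≥ t) ≤ Var(X)/t² = 254/784 = 0.3240.

0.3240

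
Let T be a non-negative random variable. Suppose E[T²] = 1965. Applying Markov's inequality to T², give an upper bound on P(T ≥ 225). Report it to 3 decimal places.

Since T ≥ 0, the event {T ≥ 225} is the same as {T² ≥ 50625}.
Markov's inequality applied to T² gives P(T² ≥ 50625) ≤ E[T²]/50625 = 1965/50625 = 0.0388.

0.039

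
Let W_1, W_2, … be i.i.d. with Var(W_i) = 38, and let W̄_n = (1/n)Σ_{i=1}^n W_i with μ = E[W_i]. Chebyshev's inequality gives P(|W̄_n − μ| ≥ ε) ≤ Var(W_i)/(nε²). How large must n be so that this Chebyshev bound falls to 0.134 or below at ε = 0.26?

4196

Require 38/(n·0.26²) ≤ 0.134, i.e. n ≥ 38/(0.134·0.26²) = 4195.001.
The smallest integer n is 4196.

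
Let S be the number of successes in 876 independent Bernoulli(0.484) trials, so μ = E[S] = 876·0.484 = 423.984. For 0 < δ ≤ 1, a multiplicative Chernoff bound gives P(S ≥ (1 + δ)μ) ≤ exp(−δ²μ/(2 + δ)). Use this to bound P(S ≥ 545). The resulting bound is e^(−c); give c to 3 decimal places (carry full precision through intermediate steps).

Write 545 = (1 + δ)μ, so δ = 545/423.984 − 1 = 0.2854259…
Then the exponent is δ²μ/(2 + δ) = (545 − μ)² / (μ·(2 + δ)) = 15.113637.

15.114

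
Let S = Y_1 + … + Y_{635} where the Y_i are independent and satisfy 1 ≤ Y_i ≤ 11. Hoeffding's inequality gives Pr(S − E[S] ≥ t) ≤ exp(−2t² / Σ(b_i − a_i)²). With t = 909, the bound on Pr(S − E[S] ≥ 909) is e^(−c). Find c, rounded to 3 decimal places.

26.025

Σ(b_i − a_i)² = 635·(10)² = 63500.
c = 2t²/63500 = 2·909²/63500 = 26.0246.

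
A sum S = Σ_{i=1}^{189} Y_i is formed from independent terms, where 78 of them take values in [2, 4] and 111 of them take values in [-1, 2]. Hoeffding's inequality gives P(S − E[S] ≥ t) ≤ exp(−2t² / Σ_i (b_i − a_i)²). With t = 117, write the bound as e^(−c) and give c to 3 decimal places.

20.883

Σ(b_i − a_i)² = 78·2² + 111·3² = 1311.
c = 2t² / 1311 = 2·117² / 1311 = 20.8833.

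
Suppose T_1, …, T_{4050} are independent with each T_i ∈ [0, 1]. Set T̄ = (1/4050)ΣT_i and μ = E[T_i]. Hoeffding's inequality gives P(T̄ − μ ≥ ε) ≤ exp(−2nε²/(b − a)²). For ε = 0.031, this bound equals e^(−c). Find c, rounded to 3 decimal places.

7.784

c = 2nε²/(b − a)² = 2·4050·0.031² / 1² = 7.7841.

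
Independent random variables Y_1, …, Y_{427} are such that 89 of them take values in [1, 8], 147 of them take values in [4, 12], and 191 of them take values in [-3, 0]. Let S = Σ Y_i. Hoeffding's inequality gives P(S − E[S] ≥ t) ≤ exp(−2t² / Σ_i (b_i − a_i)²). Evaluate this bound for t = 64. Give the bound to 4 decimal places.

0.5892

Σ(b_i − a_i)² = 89·7² + 147·8² + 191·3² = 15488.
Exponent = 2·64² / 15488 = 0.52893.
Bound = exp(−0.52893) = 0.58924.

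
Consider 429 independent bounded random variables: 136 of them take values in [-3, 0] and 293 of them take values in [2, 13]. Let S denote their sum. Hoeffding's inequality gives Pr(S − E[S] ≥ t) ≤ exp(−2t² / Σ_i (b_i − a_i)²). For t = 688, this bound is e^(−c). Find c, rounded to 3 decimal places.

Σ(b_i − a_i)² = 136·3² + 293·11² = 36677.
c = 2t² / 36677 = 2·688² / 36677 = 25.8115.

25.811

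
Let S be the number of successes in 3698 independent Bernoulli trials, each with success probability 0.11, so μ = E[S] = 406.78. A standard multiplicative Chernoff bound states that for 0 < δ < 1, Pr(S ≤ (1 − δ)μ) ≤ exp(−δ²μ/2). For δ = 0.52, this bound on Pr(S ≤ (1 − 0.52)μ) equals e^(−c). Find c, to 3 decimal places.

c = δ²μ/2 = 0.52²·406.78/2 = 54.9967.

54.997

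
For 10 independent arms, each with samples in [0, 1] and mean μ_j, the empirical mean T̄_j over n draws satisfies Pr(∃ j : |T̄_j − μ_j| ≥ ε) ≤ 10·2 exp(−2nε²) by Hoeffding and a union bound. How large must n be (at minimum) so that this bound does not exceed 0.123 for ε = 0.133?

Need 2·10·exp(−2nε²) ≤ 0.123, i.e. exp(−2nε²) ≤ 0.123/20.
So 2nε² ≥ ln(20/0.123) = 5.091303.
Hence n ≥ 5.091303/(2·0.133²) = 143.912.
The smallest integer n is 144.

144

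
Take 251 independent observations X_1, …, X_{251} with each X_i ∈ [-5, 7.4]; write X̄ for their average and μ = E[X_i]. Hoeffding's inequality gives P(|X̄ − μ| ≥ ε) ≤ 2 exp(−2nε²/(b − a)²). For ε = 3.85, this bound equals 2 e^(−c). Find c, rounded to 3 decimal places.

c = 2nε²/(b − a)² = 2·251·3.85² / 12.4² = 48.3929.

48.393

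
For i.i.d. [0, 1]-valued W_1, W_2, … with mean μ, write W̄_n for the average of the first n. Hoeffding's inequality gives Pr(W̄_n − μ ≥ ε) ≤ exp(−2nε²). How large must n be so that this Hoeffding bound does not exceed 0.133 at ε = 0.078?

Require exp(−2nε²) ≤ 0.133, i.e. 2nε² ≥ ln(1/0.133) = 2.017406.
So n ≥ 2.017406 / (2·0.078²) = 165.796.
The smallest integer n is 166.

166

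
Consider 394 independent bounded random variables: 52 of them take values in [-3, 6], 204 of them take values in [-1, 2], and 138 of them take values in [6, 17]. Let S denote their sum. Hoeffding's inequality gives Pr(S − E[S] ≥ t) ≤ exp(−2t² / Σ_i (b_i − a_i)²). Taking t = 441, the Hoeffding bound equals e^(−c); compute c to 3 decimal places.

Σ(b_i − a_i)² = 52·9² + 204·3² + 138·11² = 22746.
c = 2t² / 22746 = 2·441² / 22746 = 17.1002.

17.100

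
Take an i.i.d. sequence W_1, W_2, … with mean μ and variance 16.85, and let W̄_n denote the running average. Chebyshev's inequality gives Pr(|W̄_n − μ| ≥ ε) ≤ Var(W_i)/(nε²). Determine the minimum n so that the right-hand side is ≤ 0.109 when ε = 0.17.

5350

Require 16.85/(n·0.17²) ≤ 0.109, i.e. n ≥ 16.85/(0.109·0.17²) = 5349.037.
The smallest integer n is 5350.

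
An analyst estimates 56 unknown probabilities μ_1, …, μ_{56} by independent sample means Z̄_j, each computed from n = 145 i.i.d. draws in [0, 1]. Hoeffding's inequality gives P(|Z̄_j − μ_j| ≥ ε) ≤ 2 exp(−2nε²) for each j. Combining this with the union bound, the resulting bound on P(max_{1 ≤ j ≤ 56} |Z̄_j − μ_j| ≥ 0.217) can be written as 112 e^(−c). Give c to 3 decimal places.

13.656

Union bound over the 56 events: P(max_{1 ≤ j ≤ 56} |Z̄_j − μ_j| ≥ 0.217) ≤ 56·2·exp(−2nε²) = 112 exp(−2·145·0.217²).
So c = 2·145·0.217² = 13.6558.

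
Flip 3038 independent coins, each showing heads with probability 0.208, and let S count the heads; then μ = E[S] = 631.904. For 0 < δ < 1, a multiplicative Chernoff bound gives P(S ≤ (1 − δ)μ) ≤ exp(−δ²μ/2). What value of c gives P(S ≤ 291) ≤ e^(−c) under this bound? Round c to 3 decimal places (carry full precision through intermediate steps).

91.957

Write 291 = (1 − δ)μ, so δ = 1 − 291/631.904 = 0.539487…
Then the exponent is δ²μ/2 = (μ − 291)²/(2μ) = 91.956640.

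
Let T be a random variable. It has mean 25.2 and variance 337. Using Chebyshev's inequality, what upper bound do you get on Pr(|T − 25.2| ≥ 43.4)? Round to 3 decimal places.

Chebyshev: Pr(|T − μ| ≥ t) ≤ Var(T)/t².
Bound = 337 / 1883.56 = 0.1789.

0.179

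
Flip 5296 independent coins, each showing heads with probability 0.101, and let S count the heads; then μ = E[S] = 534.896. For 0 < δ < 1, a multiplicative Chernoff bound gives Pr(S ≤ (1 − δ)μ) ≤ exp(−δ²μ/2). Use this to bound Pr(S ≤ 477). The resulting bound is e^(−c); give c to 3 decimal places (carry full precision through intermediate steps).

Write 477 = (1 − δ)μ, so δ = 1 − 477/534.896 = 0.1082379…
Then the exponent is δ²μ/2 = (μ − 477)²/(2μ) = 3.133270.

3.133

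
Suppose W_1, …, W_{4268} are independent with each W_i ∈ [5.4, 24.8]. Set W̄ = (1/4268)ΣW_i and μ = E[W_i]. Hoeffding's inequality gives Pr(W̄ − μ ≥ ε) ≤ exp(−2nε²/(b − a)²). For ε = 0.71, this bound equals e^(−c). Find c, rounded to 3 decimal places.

c = 2nε²/(b − a)² = 2·4268·0.71² / 19.4² = 11.4332.

11.433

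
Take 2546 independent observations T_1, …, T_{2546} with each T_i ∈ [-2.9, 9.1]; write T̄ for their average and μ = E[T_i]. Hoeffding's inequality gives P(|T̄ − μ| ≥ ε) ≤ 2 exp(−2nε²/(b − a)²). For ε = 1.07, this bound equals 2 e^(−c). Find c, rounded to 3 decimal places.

40.485

c = 2nε²/(b − a)² = 2·2546·1.07² / 12² = 40.4849.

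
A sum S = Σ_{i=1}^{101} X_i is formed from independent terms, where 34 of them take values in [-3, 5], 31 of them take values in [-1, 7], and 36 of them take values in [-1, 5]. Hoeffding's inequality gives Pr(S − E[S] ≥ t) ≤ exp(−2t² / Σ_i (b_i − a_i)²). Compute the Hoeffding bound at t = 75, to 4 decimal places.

0.1272

Σ(b_i − a_i)² = 34·8² + 31·8² + 36·6² = 5456.
Exponent = 2·75² / 5456 = 2.06195.
Bound = exp(−2.06195) = 0.12721.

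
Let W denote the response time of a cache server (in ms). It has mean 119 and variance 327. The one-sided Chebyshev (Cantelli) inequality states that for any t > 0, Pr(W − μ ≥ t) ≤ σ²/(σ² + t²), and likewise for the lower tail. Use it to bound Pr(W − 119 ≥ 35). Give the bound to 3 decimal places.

Here σ² = 327 and t = 35, so σ² + t² = 1552.
Cantelli's bound: 327/1552 = 0.2107.

0.211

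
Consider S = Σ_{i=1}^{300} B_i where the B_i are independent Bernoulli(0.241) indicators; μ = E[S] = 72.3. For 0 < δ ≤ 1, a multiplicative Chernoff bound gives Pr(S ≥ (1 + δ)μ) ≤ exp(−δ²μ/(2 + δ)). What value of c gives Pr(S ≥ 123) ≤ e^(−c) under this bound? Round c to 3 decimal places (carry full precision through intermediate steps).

13.162

Write 123 = (1 + δ)μ, so δ = 123/72.3 − 1 = 0.7012448…
Then the exponent is δ²μ/(2 + δ) = (123 − μ)² / (μ·(2 + δ)) = 13.161751.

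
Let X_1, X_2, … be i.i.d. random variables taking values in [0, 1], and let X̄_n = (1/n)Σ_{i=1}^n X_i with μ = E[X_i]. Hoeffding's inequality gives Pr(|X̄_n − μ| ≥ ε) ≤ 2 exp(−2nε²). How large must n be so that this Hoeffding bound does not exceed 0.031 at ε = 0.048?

Require 2·exp(−2nε²) ≤ 0.031, i.e. 2nε² ≥ ln(2/0.031) = 4.166915.
So n ≥ 4.166915 / (2·0.048²) = 904.278.
The smallest integer n is 905.

905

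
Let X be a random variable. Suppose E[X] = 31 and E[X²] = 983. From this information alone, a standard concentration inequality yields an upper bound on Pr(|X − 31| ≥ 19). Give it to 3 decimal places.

0.061

The first two moments determine the variance, so Chebyshev's inequality is the sharpest standard bound available.
Var(X) = E[X²] − (E[X])² = 983 − 961 = 22.
Chebyshev's inequality: Pr(|X − μ| ≥ t) ≤ Var(X)/t² = 22/361 = 0.0609.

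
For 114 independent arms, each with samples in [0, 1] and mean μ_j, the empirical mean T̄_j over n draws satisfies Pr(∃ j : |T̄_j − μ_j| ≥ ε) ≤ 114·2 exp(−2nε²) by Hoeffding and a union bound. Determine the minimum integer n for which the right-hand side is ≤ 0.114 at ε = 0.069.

Need 2·114·exp(−2nε²) ≤ 0.114, i.e. exp(−2nε²) ≤ 0.114/228.
So 2nε² ≥ ln(228/0.114) = 7.600902.
Hence n ≥ 7.600902/(2·0.069²) = 798.246.
The smallest integer n is 799.

799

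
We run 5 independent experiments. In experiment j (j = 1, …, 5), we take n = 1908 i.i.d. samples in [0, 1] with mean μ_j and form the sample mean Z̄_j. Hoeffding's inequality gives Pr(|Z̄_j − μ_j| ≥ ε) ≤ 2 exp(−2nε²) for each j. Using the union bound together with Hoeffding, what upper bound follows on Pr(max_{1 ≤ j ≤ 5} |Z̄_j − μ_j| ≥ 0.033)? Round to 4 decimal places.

0.1568

Per-experiment Hoeffding bound: 2·exp(−2·1908·0.033²) = 2·exp(−4.15562) = 0.031352.
Union bound over 5 events: 5·0.031352 = 0.15676.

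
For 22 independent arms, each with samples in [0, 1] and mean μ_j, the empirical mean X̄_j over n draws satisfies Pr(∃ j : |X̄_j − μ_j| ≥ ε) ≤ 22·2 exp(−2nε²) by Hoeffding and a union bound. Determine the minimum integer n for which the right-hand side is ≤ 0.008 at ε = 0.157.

Need 2·22·exp(−2nε²) ≤ 0.008, i.e. exp(−2nε²) ≤ 0.008/44.
So 2nε² ≥ ln(44/0.008) = 8.612503.
Hence n ≥ 8.612503/(2·0.157²) = 174.703.
The smallest integer n is 175.

175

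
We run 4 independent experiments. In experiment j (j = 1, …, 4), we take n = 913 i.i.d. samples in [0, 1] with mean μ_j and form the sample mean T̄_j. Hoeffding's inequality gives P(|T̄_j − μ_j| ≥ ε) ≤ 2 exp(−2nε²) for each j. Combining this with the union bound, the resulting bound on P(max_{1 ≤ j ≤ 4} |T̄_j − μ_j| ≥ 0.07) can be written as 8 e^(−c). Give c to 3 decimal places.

Union bound over the 4 events: P(max_{1 ≤ j ≤ 4} |T̄_j − μ_j| ≥ 0.07) ≤ 4·2·exp(−2nε²) = 8 exp(−2·913·0.07²).
So c = 2·913·0.07² = 8.9474.

8.947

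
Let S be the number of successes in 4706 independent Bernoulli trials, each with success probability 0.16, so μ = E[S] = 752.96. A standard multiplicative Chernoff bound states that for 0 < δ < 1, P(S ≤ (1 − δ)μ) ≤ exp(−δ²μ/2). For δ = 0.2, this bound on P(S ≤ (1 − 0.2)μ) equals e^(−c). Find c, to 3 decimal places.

c = δ²μ/2 = 0.2²·752.96/2 = 15.0592.

15.059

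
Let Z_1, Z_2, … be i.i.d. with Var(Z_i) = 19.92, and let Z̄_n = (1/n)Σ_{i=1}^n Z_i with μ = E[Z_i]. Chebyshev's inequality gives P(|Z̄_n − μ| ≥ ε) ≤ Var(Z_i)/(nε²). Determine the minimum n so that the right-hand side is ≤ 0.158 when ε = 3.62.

10

Require 19.92/(n·3.62²) ≤ 0.158, i.e. n ≥ 19.92/(0.158·3.62²) = 9.621.
The smallest integer n is 10.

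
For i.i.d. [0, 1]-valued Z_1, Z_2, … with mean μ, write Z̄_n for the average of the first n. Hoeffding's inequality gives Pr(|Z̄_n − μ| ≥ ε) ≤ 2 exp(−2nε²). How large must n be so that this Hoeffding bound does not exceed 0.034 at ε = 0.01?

20373

Require 2·exp(−2nε²) ≤ 0.034, i.e. 2nε² ≥ ln(2/0.034) = 4.074542.
So n ≥ 4.074542 / (2·0.01²) = 20372.710.
The smallest integer n is 20373.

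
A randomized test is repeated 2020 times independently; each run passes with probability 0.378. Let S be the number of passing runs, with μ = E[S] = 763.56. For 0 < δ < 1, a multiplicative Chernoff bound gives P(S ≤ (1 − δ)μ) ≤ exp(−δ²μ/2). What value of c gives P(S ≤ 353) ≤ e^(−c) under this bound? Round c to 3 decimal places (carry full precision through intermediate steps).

110.377

Write 353 = (1 − δ)μ, so δ = 1 − 353/763.56 = 0.5376919…
Then the exponent is δ²μ/2 = (μ − 353)²/(2μ) = 110.377386.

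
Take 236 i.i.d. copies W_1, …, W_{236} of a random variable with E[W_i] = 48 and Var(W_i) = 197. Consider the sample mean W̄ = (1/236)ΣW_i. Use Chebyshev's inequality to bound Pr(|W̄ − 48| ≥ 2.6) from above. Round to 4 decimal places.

Var(W̄) = Var(W_i)/n = 197/236 = 0.83475.
Chebyshev: Pr(|W̄ − 48| ≥ 2.6) ≤ Var(W̄)/(2.6)² = 197/(236·2.6²) = 0.1235.

0.1235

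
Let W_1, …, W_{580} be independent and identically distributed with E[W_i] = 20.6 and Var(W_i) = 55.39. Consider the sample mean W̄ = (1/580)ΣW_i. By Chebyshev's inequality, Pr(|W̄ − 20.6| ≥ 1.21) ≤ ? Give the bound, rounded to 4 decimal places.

Var(W̄) = Var(W_i)/n = 55.39/580 = 0.0955.
Chebyshev: Pr(|W̄ − 20.6| ≥ 1.21) ≤ Var(W̄)/(1.21)² = 55.39/(580·1.21²) = 0.0652.

0.0652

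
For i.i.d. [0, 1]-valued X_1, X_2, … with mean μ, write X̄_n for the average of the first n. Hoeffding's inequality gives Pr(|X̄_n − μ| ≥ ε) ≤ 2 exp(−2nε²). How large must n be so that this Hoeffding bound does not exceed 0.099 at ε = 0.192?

Require 2·exp(−2nε²) ≤ 0.099, i.e. 2nε² ≥ ln(2/0.099) = 3.005783.
So n ≥ 3.005783 / (2·0.192²) = 40.769.
The smallest integer n is 41.

41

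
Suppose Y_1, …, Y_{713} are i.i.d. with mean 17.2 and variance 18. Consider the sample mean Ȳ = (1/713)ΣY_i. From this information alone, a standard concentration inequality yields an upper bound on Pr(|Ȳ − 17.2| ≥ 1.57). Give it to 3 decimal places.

0.010

With mean and variance of each term known, Chebyshev's inequality bounds the deviation of the sum (or sample mean).
Var(Ȳ) = Var(Y_i)/n = 18/713 = 0.025245.
Chebyshev: Pr(|Ȳ − 17.2| ≥ 1.57) ≤ Var(Ȳ)/(1.57)² = 18/(713·1.57²) = 0.0102.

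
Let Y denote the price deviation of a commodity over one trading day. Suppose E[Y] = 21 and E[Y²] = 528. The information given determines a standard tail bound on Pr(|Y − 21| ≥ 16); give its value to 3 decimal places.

The first two moments determine the variance, so Chebyshev's inequality is the sharpest standard bound available.
Var(Y) = E[Y²] − (E[Y])² = 528 − 441 = 87.
Chebyshev's inequality: Pr(|Y − μ| ≥ t) ≤ Var(Y)/t² = 87/256 = 0.3398.

0.340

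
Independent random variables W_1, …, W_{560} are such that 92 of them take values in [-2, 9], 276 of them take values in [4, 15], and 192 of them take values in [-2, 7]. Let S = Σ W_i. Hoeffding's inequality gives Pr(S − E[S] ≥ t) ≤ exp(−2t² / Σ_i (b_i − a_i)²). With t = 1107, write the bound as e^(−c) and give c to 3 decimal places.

Σ(b_i − a_i)² = 92·11² + 276·11² + 192·9² = 60080.
c = 2t² / 60080 = 2·1107² / 60080 = 40.7939.

40.794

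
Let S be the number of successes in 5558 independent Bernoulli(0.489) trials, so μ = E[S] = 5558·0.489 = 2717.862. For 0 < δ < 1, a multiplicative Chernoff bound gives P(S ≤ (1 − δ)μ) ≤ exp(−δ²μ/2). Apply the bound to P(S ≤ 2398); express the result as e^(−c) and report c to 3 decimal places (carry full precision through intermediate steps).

18.822

Write 2398 = (1 − δ)μ, so δ = 1 − 2398/2717.862 = 0.1176888…
Then the exponent is δ²μ/2 = (μ − 2398)²/(2μ) = 18.822092.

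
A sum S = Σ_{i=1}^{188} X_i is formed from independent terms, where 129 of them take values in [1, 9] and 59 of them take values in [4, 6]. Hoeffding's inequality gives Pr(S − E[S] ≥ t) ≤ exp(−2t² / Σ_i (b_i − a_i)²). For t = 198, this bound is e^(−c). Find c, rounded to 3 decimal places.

Σ(b_i − a_i)² = 129·8² + 59·2² = 8492.
c = 2t² / 8492 = 2·198² / 8492 = 9.2332.

9.233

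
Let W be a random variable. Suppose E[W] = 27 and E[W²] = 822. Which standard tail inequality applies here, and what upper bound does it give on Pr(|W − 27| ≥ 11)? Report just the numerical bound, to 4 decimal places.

0.7686

The first two moments determine the variance, so Chebyshev's inequality is the sharpest standard bound available.
Var(W) = E[W²] − (E[W])² = 822 − 729 = 93.
Chebyshev's inequality: Pr(|W − μ| ≥ t) ≤ Var(W)/t² = 93/121 = 0.7686.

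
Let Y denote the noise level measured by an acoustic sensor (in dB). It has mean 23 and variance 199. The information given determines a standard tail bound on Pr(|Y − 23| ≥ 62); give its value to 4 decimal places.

Mean and variance are known, so Chebyshev's inequality applies.
Chebyshev: Pr(|Y − μ| ≥ t) ≤ Var(Y)/t².
Bound = 199 / 3844 = 0.0518.

0.0518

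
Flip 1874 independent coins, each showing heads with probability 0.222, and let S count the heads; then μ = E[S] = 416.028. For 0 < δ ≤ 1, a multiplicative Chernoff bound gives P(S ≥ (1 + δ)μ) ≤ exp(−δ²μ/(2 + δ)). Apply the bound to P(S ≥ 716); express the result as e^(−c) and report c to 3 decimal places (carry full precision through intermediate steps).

79.488

Write 716 = (1 + δ)μ, so δ = 716/416.028 − 1 = 0.721038…
Then the exponent is δ²μ/(2 + δ) = (716 − μ)² / (μ·(2 + δ)) = 79.488494.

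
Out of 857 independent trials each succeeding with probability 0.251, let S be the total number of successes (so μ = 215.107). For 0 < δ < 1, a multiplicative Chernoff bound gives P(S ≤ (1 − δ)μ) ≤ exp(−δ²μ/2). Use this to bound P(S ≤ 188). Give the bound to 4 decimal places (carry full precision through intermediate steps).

Write 188 = (1 − δ)μ, so δ = 1 − 188/215.107 = 0.1260164…
Then the exponent is δ²μ/2 = (μ − 188)²/(2μ) = 1.707963.
Bound = exp(−1.707963) = 0.18123.

0.1812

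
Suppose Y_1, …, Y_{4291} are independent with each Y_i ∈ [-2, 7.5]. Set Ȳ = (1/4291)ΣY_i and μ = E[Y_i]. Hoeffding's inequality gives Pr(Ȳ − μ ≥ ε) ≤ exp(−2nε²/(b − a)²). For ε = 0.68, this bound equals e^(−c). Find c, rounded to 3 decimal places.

c = 2nε²/(b − a)² = 2·4291·0.68² / 9.5² = 43.9703.

43.970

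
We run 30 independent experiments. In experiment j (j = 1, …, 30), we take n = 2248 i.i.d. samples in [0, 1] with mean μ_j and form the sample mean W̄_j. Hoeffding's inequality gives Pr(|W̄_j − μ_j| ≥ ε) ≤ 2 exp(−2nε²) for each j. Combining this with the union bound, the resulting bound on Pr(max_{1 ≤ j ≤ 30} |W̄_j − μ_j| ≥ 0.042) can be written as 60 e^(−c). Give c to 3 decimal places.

Union bound over the 30 events: Pr(max_{1 ≤ j ≤ 30} |W̄_j − μ_j| ≥ 0.042) ≤ 30·2·exp(−2nε²) = 60 exp(−2·2248·0.042²).
So c = 2·2248·0.042² = 7.9309.

7.931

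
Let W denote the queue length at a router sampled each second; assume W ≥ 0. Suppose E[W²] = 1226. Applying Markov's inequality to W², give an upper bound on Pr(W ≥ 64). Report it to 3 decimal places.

Since W ≥ 0, the event {W ≥ 64} is the same as {W² ≥ 4096}.
Markov's inequality applied to W² gives Pr(W² ≥ 4096) ≤ E[W²]/4096 = 1226/4096 = 0.2993.

0.299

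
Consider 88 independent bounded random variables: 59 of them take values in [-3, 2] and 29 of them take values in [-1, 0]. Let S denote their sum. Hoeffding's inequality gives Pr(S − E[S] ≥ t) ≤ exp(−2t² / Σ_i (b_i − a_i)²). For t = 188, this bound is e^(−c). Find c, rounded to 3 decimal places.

Σ(b_i − a_i)² = 59·5² + 29·1² = 1504.
c = 2t² / 1504 = 2·188² / 1504 = 47.0000.

47.000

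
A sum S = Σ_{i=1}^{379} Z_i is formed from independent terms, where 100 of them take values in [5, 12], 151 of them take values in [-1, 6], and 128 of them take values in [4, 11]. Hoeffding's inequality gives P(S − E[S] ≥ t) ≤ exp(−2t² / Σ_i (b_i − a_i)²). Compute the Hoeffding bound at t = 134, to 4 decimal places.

0.1446

Σ(b_i − a_i)² = 100·7² + 151·7² + 128·7² = 18571.
Exponent = 2·134² / 18571 = 1.93377.
Bound = exp(−1.93377) = 0.14460.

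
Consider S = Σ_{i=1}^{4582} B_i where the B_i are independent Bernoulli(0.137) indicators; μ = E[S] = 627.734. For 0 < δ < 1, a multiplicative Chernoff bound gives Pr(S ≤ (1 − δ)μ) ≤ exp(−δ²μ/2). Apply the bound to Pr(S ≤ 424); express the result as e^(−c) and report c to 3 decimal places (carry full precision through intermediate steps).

33.061

Write 424 = (1 − δ)μ, so δ = 1 − 424/627.734 = 0.3245547…
Then the exponent is δ²μ/2 = (μ − 424)²/(2μ) = 33.061410.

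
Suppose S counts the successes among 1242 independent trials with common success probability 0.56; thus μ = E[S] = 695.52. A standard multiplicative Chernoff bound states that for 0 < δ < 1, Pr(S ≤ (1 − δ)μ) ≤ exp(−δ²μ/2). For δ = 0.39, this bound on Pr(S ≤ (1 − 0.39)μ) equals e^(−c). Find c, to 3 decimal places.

52.894

c = δ²μ/2 = 0.39²·695.52/2 = 52.8943.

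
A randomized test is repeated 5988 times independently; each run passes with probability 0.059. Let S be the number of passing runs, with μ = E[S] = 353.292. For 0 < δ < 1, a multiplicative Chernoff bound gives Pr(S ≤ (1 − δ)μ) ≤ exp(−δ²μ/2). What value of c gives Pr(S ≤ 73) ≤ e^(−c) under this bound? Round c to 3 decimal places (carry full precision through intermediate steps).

Write 73 = (1 − δ)μ, so δ = 1 − 73/353.292 = 0.7933721…
Then the exponent is δ²μ/2 = (μ − 73)²/(2μ) = 111.187920.

111.188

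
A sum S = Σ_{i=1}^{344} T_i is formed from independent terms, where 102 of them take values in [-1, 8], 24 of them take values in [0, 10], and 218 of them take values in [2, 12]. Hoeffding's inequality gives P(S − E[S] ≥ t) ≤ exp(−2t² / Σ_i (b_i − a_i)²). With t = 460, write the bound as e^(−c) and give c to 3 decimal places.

13.037

Σ(b_i − a_i)² = 102·9² + 24·10² + 218·10² = 32462.
c = 2t² / 32462 = 2·460² / 32462 = 13.0368.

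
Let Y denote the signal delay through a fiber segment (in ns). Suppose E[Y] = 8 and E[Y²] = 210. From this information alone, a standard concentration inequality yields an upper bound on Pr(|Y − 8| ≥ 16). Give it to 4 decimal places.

0.5703

The first two moments determine the variance, so Chebyshev's inequality is the sharpest standard bound available.
Var(Y) = E[Y²] − (E[Y])² = 210 − 64 = 146.
Chebyshev's inequality: Pr(|Y − μ| ≥ t) ≤ Var(Y)/t² = 146/256 = 0.5703.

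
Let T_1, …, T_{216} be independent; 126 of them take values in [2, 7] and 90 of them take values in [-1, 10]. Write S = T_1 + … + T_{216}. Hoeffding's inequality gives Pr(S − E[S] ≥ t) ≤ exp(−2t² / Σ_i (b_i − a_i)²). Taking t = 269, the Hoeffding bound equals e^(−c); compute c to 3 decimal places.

10.308

Σ(b_i − a_i)² = 126·5² + 90·11² = 14040.
c = 2t² / 14040 = 2·269² / 14040 = 10.3078.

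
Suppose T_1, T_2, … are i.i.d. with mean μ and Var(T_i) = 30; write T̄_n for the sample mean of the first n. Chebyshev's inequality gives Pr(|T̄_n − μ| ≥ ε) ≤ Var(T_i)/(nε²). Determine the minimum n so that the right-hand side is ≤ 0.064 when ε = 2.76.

Require 30/(n·2.76²) ≤ 0.064, i.e. n ≥ 30/(0.064·2.76²) = 61.535.
The smallest integer n is 62.

62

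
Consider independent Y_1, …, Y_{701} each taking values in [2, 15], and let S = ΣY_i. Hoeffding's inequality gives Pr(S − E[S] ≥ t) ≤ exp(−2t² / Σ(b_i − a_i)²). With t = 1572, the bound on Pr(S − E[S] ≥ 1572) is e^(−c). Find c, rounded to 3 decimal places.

Σ(b_i − a_i)² = 701·(13)² = 118469.
c = 2t²/118469 = 2·1572²/118469 = 41.7187.

41.719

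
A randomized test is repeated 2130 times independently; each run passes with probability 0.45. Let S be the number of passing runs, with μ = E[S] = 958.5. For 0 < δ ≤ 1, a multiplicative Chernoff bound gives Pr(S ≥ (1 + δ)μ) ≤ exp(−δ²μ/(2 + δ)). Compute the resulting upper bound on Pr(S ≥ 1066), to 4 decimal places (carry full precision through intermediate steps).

0.0033

Write 1066 = (1 + δ)μ, so δ = 1066/958.5 − 1 = 0.1121544…
Then the exponent is δ²μ/(2 + δ) = (1066 − μ)² / (μ·(2 + δ)) = 5.708200.
Bound = exp(−5.708200) = 0.00332.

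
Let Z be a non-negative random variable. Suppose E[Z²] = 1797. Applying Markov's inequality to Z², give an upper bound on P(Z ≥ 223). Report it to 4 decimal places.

0.0361

Since Z ≥ 0, the event {Z ≥ 223} is the same as {Z² ≥ 49729}.
Markov's inequality applied to Z² gives P(Z² ≥ 49729) ≤ E[Z²]/49729 = 1797/49729 = 0.0361.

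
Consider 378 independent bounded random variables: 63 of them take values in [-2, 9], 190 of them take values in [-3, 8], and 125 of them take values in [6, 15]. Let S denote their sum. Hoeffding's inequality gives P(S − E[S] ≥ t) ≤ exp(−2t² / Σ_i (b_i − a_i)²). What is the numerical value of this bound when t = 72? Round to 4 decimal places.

0.7753

Σ(b_i − a_i)² = 63·11² + 190·11² + 125·9² = 40738.
Exponent = 2·72² / 40738 = 0.25450.
Bound = exp(−0.25450) = 0.77530.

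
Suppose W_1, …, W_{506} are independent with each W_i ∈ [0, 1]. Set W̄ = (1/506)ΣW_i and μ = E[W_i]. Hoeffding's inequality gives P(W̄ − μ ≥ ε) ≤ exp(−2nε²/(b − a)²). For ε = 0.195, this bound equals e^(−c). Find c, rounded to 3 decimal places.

38.481

c = 2nε²/(b − a)² = 2·506·0.195² / 1² = 38.4813.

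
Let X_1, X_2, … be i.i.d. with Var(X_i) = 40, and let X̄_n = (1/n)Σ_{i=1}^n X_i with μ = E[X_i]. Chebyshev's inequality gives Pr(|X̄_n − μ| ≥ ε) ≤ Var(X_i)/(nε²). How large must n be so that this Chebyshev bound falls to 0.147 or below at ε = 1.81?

Require 40/(n·1.81²) ≤ 0.147, i.e. n ≥ 40/(0.147·1.81²) = 83.059.
The smallest integer n is 84.

84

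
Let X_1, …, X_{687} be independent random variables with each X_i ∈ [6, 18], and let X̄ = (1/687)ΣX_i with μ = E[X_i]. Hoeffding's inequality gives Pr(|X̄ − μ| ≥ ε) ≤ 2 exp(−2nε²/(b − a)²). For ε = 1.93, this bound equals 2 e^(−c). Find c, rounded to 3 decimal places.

35.542

c = 2nε²/(b − a)² = 2·687·1.93² / 12² = 35.5418.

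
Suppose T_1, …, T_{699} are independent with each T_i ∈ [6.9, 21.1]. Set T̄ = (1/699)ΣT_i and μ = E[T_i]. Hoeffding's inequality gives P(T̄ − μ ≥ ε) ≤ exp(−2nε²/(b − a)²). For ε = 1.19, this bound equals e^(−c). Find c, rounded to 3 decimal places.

9.818

c = 2nε²/(b − a)² = 2·699·1.19² / 14.2² = 9.8180.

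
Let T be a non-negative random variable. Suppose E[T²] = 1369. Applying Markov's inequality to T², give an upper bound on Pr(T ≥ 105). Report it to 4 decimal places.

0.1242

Since T ≥ 0, the event {T ≥ 105} is the same as {T² ≥ 11025}.
Markov's inequality applied to T² gives Pr(T² ≥ 11025) ≤ E[T²]/11025 = 1369/11025 = 0.1242.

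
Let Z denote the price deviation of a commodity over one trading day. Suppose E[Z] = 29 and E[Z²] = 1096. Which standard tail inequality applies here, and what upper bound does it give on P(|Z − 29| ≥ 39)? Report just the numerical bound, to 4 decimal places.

The first two moments determine the variance, so Chebyshev's inequality is the sharpest standard bound available.
Var(Z) = E[Z²] − (E[Z])² = 1096 − 841 = 255.
Chebyshev's inequality: P(|Z − μ| ≥ t) ≤ Var(Z)/t² = 255/1521 = 0.1677.

0.1677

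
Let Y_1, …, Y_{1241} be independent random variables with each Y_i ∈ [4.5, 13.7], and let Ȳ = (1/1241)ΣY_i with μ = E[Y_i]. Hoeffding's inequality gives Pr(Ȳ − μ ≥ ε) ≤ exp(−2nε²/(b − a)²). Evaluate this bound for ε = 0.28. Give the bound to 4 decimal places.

Exponent: 2nε²/(b − a)² = 2·1241·0.28² / 9.2² = 2.29902.
Bound = exp(−2.29902) = 0.10036.

0.1004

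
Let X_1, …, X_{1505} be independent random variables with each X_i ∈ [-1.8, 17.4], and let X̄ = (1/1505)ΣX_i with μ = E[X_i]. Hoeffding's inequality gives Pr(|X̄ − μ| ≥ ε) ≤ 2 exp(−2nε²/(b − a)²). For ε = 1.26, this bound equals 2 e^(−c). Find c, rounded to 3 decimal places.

c = 2nε²/(b − a)² = 2·1505·1.26² / 19.2² = 12.9630.

12.963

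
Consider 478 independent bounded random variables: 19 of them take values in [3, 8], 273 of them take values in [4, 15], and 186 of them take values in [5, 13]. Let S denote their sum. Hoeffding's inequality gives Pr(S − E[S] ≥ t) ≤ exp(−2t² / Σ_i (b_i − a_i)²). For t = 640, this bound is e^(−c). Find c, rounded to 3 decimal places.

Σ(b_i − a_i)² = 19·5² + 273·11² + 186·8² = 45412.
c = 2t² / 45412 = 2·640² / 45412 = 18.0393.

18.039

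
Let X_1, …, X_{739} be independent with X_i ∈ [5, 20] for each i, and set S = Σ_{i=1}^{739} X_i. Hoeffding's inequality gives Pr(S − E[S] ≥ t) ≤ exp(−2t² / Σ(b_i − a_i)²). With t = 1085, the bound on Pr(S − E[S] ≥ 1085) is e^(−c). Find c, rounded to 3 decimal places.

14.160

Σ(b_i − a_i)² = 739·(15)² = 166275.
c = 2t²/166275 = 2·1085²/166275 = 14.1600.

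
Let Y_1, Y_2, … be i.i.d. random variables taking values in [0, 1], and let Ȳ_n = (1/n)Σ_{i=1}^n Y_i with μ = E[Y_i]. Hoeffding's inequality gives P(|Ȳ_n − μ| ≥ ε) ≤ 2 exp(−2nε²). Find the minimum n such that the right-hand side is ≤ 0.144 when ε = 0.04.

Require 2·exp(−2nε²) ≤ 0.144, i.e. 2nε² ≥ ln(2/0.144) = 2.631089.
So n ≥ 2.631089 / (2·0.04²) = 822.215.
The smallest integer n is 823.

823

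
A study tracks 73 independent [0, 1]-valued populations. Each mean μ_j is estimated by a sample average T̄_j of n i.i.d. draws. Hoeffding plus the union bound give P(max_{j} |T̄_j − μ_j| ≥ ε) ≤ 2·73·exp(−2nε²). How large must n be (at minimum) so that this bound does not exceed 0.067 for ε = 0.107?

336

Need 2·73·exp(−2nε²) ≤ 0.067, i.e. exp(−2nε²) ≤ 0.067/146.
So 2nε² ≥ ln(146/0.067) = 7.686669.
Hence n ≥ 7.686669/(2·0.107²) = 335.692.
The smallest integer n is 336.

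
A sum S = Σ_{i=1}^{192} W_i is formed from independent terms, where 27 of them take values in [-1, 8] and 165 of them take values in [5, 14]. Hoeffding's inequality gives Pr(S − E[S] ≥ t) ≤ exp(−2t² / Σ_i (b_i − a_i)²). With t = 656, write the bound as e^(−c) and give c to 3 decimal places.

55.342

Σ(b_i − a_i)² = 27·9² + 165·9² = 15552.
c = 2t² / 15552 = 2·656² / 15552 = 55.3416.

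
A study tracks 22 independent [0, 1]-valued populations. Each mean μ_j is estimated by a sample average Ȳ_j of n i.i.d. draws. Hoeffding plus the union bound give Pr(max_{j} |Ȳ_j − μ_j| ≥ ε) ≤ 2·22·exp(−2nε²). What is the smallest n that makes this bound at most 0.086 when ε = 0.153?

Need 2·22·exp(−2nε²) ≤ 0.086, i.e. exp(−2nε²) ≤ 0.086/44.
So 2nε² ≥ ln(44/0.086) = 6.237598.
Hence n ≥ 6.237598/(2·0.153²) = 133.231.
The smallest integer n is 134.

134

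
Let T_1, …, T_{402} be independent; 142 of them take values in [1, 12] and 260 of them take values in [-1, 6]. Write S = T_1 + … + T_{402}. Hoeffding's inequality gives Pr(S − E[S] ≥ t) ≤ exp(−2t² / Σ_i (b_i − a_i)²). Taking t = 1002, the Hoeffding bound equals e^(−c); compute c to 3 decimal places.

67.108

Σ(b_i − a_i)² = 142·11² + 260·7² = 29922.
c = 2t² / 29922 = 2·1002² / 29922 = 67.1081.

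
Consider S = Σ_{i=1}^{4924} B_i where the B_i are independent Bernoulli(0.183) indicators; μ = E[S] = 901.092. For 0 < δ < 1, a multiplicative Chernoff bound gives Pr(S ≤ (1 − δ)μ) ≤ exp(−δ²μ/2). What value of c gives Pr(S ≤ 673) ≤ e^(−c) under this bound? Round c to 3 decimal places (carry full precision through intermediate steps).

Write 673 = (1 − δ)μ, so δ = 1 − 673/901.092 = 0.2531284…
Then the exponent is δ²μ/2 = (μ − 673)²/(2μ) = 28.868285.

28.868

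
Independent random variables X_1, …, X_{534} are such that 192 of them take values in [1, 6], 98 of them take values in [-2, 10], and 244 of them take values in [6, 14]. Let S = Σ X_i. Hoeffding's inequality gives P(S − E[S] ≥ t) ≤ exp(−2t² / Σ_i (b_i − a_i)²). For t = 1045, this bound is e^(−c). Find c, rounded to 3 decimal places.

63.254

Σ(b_i − a_i)² = 192·5² + 98·12² + 244·8² = 34528.
c = 2t² / 34528 = 2·1045² / 34528 = 63.2545.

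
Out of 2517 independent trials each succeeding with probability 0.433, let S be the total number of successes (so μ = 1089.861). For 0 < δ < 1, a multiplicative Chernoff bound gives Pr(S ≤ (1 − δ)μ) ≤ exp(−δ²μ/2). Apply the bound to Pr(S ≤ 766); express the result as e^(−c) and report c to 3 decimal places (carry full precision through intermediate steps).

48.119

Write 766 = (1 − δ)μ, so δ = 1 − 766/1089.861 = 0.2971581…
Then the exponent is δ²μ/2 = (μ − 766)²/(2μ) = 48.118956.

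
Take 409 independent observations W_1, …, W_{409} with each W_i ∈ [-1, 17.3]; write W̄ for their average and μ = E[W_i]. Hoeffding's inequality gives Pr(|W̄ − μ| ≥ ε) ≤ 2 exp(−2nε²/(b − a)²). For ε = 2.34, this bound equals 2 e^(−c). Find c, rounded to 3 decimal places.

c = 2nε²/(b − a)² = 2·409·2.34² / 18.3² = 13.3747.

13.375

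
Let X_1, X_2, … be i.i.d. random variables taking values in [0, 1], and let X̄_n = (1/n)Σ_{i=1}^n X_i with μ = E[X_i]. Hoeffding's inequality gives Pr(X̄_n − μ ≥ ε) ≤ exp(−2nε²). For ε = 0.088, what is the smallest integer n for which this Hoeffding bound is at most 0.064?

178

Require exp(−2nε²) ≤ 0.064, i.e. 2nε² ≥ ln(1/0.064) = 2.748872.
So n ≥ 2.748872 / (2·0.088²) = 177.484.
The smallest integer n is 178.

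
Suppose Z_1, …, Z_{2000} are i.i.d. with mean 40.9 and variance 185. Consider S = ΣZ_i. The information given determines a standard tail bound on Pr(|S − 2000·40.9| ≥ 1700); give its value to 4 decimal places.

With mean and variance of each term known, Chebyshev's inequality bounds the deviation of the sum (or sample mean).
Var(S) = n·Var(Z_i) = 2000·185 = 370000.
Chebyshev: Pr(|S − 2000·40.9| ≥ 1700) ≤ Var(S)/1700² = 370000/2890000 = 0.1280.

0.1280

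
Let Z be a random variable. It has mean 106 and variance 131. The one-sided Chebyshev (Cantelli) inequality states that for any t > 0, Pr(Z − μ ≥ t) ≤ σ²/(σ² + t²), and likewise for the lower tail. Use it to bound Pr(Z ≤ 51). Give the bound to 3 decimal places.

0.042

Here σ² = 131 and t = 55, so σ² + t² = 3156.
Cantelli's bound: 131/3156 = 0.0415.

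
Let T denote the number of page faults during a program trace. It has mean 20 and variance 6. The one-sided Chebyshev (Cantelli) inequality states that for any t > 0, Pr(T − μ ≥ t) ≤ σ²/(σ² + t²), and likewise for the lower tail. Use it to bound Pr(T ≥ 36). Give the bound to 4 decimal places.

0.0229

Here σ² = 6 and t = 16, so σ² + t² = 262.
Cantelli's bound: 6/262 = 0.0229.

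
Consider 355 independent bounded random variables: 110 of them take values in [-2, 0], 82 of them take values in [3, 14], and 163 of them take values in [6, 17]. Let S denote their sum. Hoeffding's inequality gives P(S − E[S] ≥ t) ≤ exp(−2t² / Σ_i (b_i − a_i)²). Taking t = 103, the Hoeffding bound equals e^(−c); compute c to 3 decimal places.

0.705

Σ(b_i − a_i)² = 110·2² + 82·11² + 163·11² = 30085.
c = 2t² / 30085 = 2·103² / 30085 = 0.7053.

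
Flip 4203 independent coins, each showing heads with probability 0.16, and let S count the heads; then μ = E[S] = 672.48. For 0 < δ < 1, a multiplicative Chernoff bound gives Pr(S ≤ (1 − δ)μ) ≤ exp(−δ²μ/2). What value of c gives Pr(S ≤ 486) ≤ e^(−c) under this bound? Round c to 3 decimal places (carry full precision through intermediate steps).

25.856

Write 486 = (1 − δ)μ, so δ = 1 − 486/672.48 = 0.2773019…
Then the exponent is δ²μ/2 = (μ − 486)²/(2μ) = 25.855632.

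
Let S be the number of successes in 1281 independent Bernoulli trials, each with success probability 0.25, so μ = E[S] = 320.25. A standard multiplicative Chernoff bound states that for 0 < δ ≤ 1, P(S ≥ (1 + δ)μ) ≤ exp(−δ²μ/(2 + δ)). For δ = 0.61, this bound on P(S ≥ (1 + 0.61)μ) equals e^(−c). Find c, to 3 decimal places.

45.657

c = δ²μ/(2 + δ) = 0.61²·320.25/(2 + 0.61) = 45.6571.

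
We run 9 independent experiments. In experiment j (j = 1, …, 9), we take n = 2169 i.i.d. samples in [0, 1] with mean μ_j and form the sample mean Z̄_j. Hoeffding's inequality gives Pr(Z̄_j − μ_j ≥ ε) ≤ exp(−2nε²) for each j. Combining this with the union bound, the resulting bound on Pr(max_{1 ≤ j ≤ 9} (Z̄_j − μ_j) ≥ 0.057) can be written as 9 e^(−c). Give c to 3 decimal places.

14.094

Union bound over the 9 events: Pr(max_{1 ≤ j ≤ 9} (Z̄_j − μ_j) ≥ 0.057) ≤ 9·exp(−2nε²) = 9 exp(−2·2169·0.057²).
So c = 2·2169·0.057² = 14.0942.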